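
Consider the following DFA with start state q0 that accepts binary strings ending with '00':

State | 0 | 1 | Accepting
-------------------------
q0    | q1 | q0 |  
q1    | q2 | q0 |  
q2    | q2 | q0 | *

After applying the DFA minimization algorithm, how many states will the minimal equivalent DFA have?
All 3 states are reachable from q0, so none can be removed as unreachable.
Table-filling: first mark every (accepting, non-accepting) pair as distinguishable (accepting: {q2}; non-accepting: {q0, q1}).
Round 1: (q0, q1) on '0' go to q1 and q2, already distinguishable → mark.
Every pair of states is distinguishable, so the DFA is already minimal.
Equivalence classes: {q0}, {q1}, {q2} → 3 states.

Final answer: 3 states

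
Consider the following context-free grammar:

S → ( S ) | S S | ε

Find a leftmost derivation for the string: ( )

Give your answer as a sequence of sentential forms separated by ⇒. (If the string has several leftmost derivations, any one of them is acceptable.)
Start with S.
Step 1: the leftmost non-terminal is S; apply S → ( S ):  ( S )
Step 2: the leftmost non-terminal is S; apply S → ε:  ( )

Final answer: S ⇒ ( S ) ⇒ ( )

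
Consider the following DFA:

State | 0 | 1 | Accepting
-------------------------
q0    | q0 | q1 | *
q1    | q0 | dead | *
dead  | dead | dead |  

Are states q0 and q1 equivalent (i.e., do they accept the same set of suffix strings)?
Try the suffix "1".
From q0: q0 → q1 — accepting.
From q1: q1 → dead — not accepting.
The two states disagree on this suffix, so they are not equivalent.

Final answer: No. Distinguishing string: "1" - accepted from q0 but not from q1.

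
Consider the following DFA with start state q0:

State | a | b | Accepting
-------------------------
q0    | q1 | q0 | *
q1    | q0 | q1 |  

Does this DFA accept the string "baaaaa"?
Start in q0.
Read 'b': q0 → q0
Read 'a': q0 → q1
Read 'a': q1 → q0
Read 'a': q0 → q1
Read 'a': q1 → q0
Read 'a': q0 → q1
Final state q1 is not accepting, so the string is rejected.

Final answer: No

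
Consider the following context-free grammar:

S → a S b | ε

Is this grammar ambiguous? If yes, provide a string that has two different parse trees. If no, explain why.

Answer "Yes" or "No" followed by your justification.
At every step exactly one production applies: if the remaining string to generate is non-empty it starts with a and ends with b, forcing S → a S b; if it is empty, S → ε is forced. Hence each string a^n b^n has exactly one derivation (S → a S b applied n times, then S → ε) and one parse tree.

Final answer: No - the grammar is unambiguous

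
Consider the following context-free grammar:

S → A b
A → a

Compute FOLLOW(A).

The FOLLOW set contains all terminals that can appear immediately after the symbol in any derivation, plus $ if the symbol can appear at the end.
A occurs only in S → A b, where it is immediately followed by the terminal b. So FOLLOW(A) = {b}.

Final answer: {b}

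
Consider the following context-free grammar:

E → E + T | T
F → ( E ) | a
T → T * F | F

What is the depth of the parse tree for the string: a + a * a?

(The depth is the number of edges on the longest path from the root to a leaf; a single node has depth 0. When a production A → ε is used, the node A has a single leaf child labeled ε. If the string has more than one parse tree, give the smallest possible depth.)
The grammar is unambiguous; the parse tree of a + a * a is:
E → E + T at the root (depth 0).
  Left E (depth 1) → T (2) → F (3) → a (4).
  Right T (depth 1) → T * F; that T (2) → F (3) → a (4); F (2) → a (3).
The longest root-to-leaf paths have 4 edges.
Depth = 4.

Final answer: 4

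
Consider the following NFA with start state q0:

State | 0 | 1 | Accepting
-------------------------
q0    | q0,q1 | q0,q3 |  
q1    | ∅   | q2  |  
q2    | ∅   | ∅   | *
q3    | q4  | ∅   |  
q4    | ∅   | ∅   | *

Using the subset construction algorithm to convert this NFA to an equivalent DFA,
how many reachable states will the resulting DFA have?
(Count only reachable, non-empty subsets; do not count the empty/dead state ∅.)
Start subset: {q0}
{q0}: on 0 → {q0, q1}, on 1 → {q0, q3}
{q0, q1}: on 0 → {q0, q1}, on 1 → {q0, q2, q3}
{q0, q3}: on 0 → {q0, q1, q4}, on 1 → {q0, q3}
{q0, q2, q3}: on 0 → {q0, q1, q4}, on 1 → {q0, q3}
{q0, q1, q4}: on 0 → {q0, q1}, on 1 → {q0, q2, q3}
Reachable non-empty subsets: {q0}, {q0, q1}, {q0, q3}, {q0, q2, q3}, {q0, q1, q4} — 5 in total.

Final answer: 5 states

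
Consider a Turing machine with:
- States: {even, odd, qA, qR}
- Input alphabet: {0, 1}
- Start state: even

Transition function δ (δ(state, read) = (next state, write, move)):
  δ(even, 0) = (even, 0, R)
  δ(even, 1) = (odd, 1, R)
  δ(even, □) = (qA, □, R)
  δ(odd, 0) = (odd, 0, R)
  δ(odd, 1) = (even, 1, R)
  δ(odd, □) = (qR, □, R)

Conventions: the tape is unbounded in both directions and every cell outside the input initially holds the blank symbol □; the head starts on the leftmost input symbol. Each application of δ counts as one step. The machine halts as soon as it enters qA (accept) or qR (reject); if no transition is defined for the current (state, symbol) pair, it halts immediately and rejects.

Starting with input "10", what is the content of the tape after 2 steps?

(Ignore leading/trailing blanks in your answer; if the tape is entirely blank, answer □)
Step 0: [even]10 (head at position 0)
Step 1: δ(even, 1) = (odd, 1, R)  ⊢  1[odd]0 (head at position 1)
Step 2: δ(odd, 0) = (odd, 0, R)  ⊢  10[odd]□ (head at position 2)
Tape after 2 steps (ignoring surrounding blanks): 10

Final answer: Tape: 10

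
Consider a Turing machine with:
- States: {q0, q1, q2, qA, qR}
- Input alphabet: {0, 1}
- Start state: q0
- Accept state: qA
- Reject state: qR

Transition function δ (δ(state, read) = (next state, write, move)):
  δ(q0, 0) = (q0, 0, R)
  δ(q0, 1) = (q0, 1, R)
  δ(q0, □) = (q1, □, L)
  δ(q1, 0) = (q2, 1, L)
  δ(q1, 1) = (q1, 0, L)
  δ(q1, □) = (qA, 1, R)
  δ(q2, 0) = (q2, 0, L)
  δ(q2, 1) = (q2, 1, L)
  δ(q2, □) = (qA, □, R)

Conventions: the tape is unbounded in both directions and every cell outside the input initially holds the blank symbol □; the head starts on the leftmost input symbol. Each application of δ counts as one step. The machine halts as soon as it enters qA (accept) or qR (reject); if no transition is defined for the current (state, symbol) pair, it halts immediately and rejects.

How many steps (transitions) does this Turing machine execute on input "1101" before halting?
Step 0: [q0]1101 (head at position 0)
Step 1: δ(q0, 1) = (q0, 1, R)  ⊢  1[q0]101 (head at position 1)
Step 2: δ(q0, 1) = (q0, 1, R)  ⊢  11[q0]01 (head at position 2)
Step 3: δ(q0, 0) = (q0, 0, R)  ⊢  110[q0]1 (head at position 3)
Step 4: δ(q0, 1) = (q0, 1, R)  ⊢  1101[q0]□ (head at position 4)
Step 5: δ(q0, □) = (q1, □, L)  ⊢  110[q1]1□ (head at position 3)
Step 6: δ(q1, 1) = (q1, 0, L)  ⊢  11[q1]00□ (head at position 2)
Step 7: δ(q1, 0) = (q2, 1, L)  ⊢  1[q2]110□ (head at position 1)
Step 8: δ(q2, 1) = (q2, 1, L)  ⊢  [q2]1110□ (head at position 0)
Step 9: δ(q2, 1) = (q2, 1, L)  ⊢  [q2]□1110□ (head at position -1)
Step 10: δ(q2, □) = (qA, □, R)  ⊢  □[qA]1110□ (head at position 0)
The machine is in qA, so it halts and accepts.
Number of transitions executed: 10.

Final answer: 10 steps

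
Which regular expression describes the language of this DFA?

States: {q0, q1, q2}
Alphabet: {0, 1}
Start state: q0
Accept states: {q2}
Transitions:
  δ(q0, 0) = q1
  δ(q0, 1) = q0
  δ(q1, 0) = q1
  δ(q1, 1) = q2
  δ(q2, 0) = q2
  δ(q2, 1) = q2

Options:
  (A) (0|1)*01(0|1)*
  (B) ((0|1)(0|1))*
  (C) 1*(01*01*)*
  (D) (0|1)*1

Testing sample strings against the DFA:
  '01011' -> accepted
  '1011' -> accepted
  '0110' -> accepted
  '1010' -> accepted
Checking each option for a counterexample:
  (A) (0|1)*01(0|1)*: agrees with the DFA on all strings of length ≤ 4
  (B) ((0|1)(0|1))*: ε is rejected by the DFA but matches the regex → eliminated
  (C) 1*(01*01*)*: ε is rejected by the DFA but matches the regex → eliminated
  (D) (0|1)*1: '1' is rejected by the DFA but matches the regex → eliminated
Only (A) (0|1)*01(0|1)* is consistent with the DFA.

Final answer: (A) (0|1)*01(0|1)*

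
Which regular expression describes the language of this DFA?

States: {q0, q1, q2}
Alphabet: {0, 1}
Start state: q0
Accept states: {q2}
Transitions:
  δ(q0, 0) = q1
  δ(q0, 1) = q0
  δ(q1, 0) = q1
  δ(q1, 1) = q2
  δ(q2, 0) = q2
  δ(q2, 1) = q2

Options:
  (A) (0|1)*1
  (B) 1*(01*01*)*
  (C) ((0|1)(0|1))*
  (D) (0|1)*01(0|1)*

Testing sample strings against the DFA:
  '010' -> accepted
  '00' -> rejected
  '11001' -> accepted
  '010' -> accepted
Checking each option for a counterexample:
  (A) (0|1)*1: '1' is rejected by the DFA but matches the regex → eliminated
  (B) 1*(01*01*)*: ε is rejected by the DFA but matches the regex → eliminated
  (C) ((0|1)(0|1))*: ε is rejected by the DFA but matches the regex → eliminated
  (D) (0|1)*01(0|1)*: agrees with the DFA on all strings of length ≤ 4
Only (D) (0|1)*01(0|1)* is consistent with the DFA.

Final answer: (D) (0|1)*01(0|1)*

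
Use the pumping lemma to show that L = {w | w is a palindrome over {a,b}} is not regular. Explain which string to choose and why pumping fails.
Language: L = {w | w is a palindrome over {a,b}} (strings that read the same forwards and backwards)
Step 1: Assume for contradiction that L is regular, with pumping length p.
Step 2: Choose s = a^p b a^p. Then s ∈ L (it reads the same forwards and backwards) and |s| ≥ p.
Step 3: Consider any decomposition s = xyz with |xy| ≤ p and |y| > 0. Since |xy| ≤ p and the first p symbols of s are all a's, y = a^k for some k with 1 ≤ k ≤ p.
Step 4: Pumping up (i = 2): xy²z = a^(p+k) b a^p. Its reverse is a^p b a^(p+k) ≠ a^(p+k) b a^p (the single b is no longer in the middle), so xy²z is not a palindrome and xy²z ∉ L.
This contradicts the pumping lemma, so L is not regular.

Final answer: Choose s = a^p b a^p. Since |xy| ≤ p, y = a^k with k ≥ 1. Then xy²z = a^(p+k) b a^p is not a palindrome, so ∉ L.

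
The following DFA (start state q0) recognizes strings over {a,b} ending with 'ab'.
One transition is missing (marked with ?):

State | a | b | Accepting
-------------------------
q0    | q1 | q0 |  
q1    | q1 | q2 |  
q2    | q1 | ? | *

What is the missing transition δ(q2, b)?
q0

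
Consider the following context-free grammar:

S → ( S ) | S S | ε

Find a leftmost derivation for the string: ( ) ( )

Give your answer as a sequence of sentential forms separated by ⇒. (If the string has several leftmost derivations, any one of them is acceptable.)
Start with S.
Step 1: the leftmost non-terminal is S; apply S → S S:  S S
Step 2: the leftmost non-terminal is S; apply S → ( S ):  ( S ) S
Step 3: the leftmost non-terminal is S; apply S → ε:  ( ) S
Step 4: the leftmost non-terminal is S; apply S → ( S ):  ( ) ( S )
Step 5: the leftmost non-terminal is S; apply S → ε:  ( ) ( )

Final answer: S ⇒ S S ⇒ ( S ) S ⇒ ( ) S ⇒ ( ) ( S ) ⇒ ( ) ( )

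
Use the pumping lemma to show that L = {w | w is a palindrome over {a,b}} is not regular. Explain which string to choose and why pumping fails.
Language: L = {w | w is a palindrome over {a,b}} (strings that read the same forwards and backwards)
Step 1: Assume for contradiction that L is regular, with pumping length p.
Step 2: Choose s = a^p b a^p. Then s ∈ L (it reads the same forwards and backwards) and |s| ≥ p.
Step 3: Consider any decomposition s = xyz with |xy| ≤ p and |y| > 0. Since |xy| ≤ p and the first p symbols of s are all a's, y = a^k for some k with 1 ≤ k ≤ p.
Step 4: Pumping up (i = 2): xy²z = a^(p+k) b a^p. Its reverse is a^p b a^(p+k) ≠ a^(p+k) b a^p (the single b is no longer in the middle), so xy²z is not a palindrome and xy²z ∉ L.
This contradicts the pumping lemma, so L is not regular.

Final answer: Choose s = a^p b a^p. Since |xy| ≤ p, y = a^k with k ≥ 1. Then xy²z = a^(p+k) b a^p is not a palindrome, so ∉ L.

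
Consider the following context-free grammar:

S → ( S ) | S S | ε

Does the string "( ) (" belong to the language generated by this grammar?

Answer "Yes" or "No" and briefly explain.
Each production adds parentheses only in matched pairs (S → ( S )) or none at all, so every derived string has equally many '(' and ')'. The string ( ) ( has two '(' and one ')', so it cannot be derived.

Final answer: No - no valid derivation exists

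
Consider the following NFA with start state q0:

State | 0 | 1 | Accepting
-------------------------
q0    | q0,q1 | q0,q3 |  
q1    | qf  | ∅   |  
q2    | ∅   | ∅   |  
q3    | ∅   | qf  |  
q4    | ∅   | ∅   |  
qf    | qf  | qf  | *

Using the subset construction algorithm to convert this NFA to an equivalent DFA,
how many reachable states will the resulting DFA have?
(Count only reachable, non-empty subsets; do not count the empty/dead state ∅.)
Start subset: {q0}
{q0}: on 0 → {q0, q1}, on 1 → {q0, q3}
{q0, q1}: on 0 → {q0, q1, qf}, on 1 → {q0, q3}
{q0, q3}: on 0 → {q0, q1}, on 1 → {q0, q3, qf}
{q0, q1, qf}: on 0 → {q0, q1, qf}, on 1 → {q0, q3, qf}
{q0, q3, qf}: on 0 → {q0, q1, qf}, on 1 → {q0, q3, qf}
Reachable non-empty subsets: {q0}, {q0, q1}, {q0, q3}, {q0, q1, qf}, {q0, q3, qf} — 5 in total.

Final answer: 5 states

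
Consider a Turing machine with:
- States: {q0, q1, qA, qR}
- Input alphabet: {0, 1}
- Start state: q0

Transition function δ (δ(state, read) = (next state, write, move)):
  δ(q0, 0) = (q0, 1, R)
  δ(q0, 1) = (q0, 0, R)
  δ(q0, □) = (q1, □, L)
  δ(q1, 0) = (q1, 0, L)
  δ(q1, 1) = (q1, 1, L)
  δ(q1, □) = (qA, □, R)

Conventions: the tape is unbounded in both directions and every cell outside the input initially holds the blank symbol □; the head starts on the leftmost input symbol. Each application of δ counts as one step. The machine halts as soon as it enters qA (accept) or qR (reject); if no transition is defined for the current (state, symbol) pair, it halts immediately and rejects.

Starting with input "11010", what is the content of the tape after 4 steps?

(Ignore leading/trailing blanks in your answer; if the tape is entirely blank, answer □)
Step 0: [q0]11010 (head at position 0)
Step 1: δ(q0, 1) = (q0, 0, R)  ⊢  0[q0]1010 (head at position 1)
Step 2: δ(q0, 1) = (q0, 0, R)  ⊢  00[q0]010 (head at position 2)
Step 3: δ(q0, 0) = (q0, 1, R)  ⊢  001[q0]10 (head at position 3)
Step 4: δ(q0, 1) = (q0, 0, R)  ⊢  0010[q0]0 (head at position 4)
Tape after 4 steps (ignoring surrounding blanks): 00100

Final answer: Tape: 00100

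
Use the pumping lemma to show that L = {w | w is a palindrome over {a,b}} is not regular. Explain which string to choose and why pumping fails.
Language: L = {w | w is a palindrome over {a,b}} (strings that read the same forwards and backwards)
Step 1: Assume for contradiction that L is regular, with pumping length p.
Step 2: Choose s = a^p b a^p. Then s ∈ L (it reads the same forwards and backwards) and |s| ≥ p.
Step 3: Consider any decomposition s = xyz with |xy| ≤ p and |y| > 0. Since |xy| ≤ p and the first p symbols of s are all a's, y = a^k for some k with 1 ≤ k ≤ p.
Step 4: Pumping up (i = 2): xy²z = a^(p+k) b a^p. Its reverse is a^p b a^(p+k) ≠ a^(p+k) b a^p (the single b is no longer in the middle), so xy²z is not a palindrome and xy²z ∉ L.
This contradicts the pumping lemma, so L is not regular.

Final answer: Choose s = a^p b a^p. Since |xy| ≤ p, y = a^k with k ≥ 1. Then xy²z = a^(p+k) b a^p is not a palindrome, so ∉ L.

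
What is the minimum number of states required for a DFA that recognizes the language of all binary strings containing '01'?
Language: binary strings containing '01'
Lower bound (Myhill–Nerode): the prefixes ε, 0, 01 are pairwise distinguishable:
  ε vs 01: suffix ε distinguishes them (ε is rejected, 01 is accepted)
  0 vs 01: suffix ε distinguishes them (0 is rejected, 01 is accepted)
  ε vs 0: suffix 1 distinguishes them (ε·1 = 1 is rejected, 0·1 = 01 is accepted)
So any DFA needs at least 3 states.
Upper bound: a DFA with 3 states exists (one state per class above: 'no progress', 'last symbol 0', and 'seen 01' (accepting sink)).
Minimum states: 3

Final answer: 3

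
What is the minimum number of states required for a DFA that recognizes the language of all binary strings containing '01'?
Language: binary strings containing '01'
Lower bound (Myhill–Nerode): the prefixes ε, 0, 01 are pairwise distinguishable:
  ε vs 01: suffix ε distinguishes them (ε is rejected, 01 is accepted)
  0 vs 01: suffix ε distinguishes them (0 is rejected, 01 is accepted)
  ε vs 0: suffix 1 distinguishes them (ε·1 = 1 is rejected, 0·1 = 01 is accepted)
So any DFA needs at least 3 states.
Upper bound: a DFA with 3 states exists (one state per class above: 'no progress', 'last symbol 0', and 'seen 01' (accepting sink)).
Minimum states: 3

Final answer: 3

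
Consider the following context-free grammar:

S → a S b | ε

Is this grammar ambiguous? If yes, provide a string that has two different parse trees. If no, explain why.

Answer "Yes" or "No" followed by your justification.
At every step exactly one production applies: if the remaining string to generate is non-empty it starts with a and ends with b, forcing S → a S b; if it is empty, S → ε is forced. Hence each string a^n b^n has exactly one derivation (S → a S b applied n times, then S → ε) and one parse tree.

Final answer: No - the grammar is unambiguous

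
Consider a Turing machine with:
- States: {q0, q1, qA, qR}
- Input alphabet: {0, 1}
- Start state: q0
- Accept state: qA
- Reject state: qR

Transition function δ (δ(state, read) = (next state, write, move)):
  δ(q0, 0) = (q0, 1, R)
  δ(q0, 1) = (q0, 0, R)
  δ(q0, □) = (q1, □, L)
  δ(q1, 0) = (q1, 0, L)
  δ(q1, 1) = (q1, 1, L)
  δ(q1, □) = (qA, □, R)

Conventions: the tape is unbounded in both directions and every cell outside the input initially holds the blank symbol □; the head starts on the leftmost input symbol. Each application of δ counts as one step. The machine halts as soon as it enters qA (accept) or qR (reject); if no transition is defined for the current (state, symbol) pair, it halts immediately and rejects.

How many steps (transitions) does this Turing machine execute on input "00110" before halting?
Step 0: [q0]00110 (head at position 0)
Step 1: δ(q0, 0) = (q0, 1, R)  ⊢  1[q0]0110 (head at position 1)
Step 2: δ(q0, 0) = (q0, 1, R)  ⊢  11[q0]110 (head at position 2)
Step 3: δ(q0, 1) = (q0, 0, R)  ⊢  110[q0]10 (head at position 3)
Step 4: δ(q0, 1) = (q0, 0, R)  ⊢  1100[q0]0 (head at position 4)
Step 5: δ(q0, 0) = (q0, 1, R)  ⊢  11001[q0]□ (head at position 5)
Step 6: δ(q0, □) = (q1, □, L)  ⊢  1100[q1]1□ (head at position 4)
Step 7: δ(q1, 1) = (q1, 1, L)  ⊢  110[q1]01□ (head at position 3)
Step 8: δ(q1, 0) = (q1, 0, L)  ⊢  11[q1]001□ (head at position 2)
Step 9: δ(q1, 0) = (q1, 0, L)  ⊢  1[q1]1001□ (head at position 1)
Step 10: δ(q1, 1) = (q1, 1, L)  ⊢  [q1]11001□ (head at position 0)
Step 11: δ(q1, 1) = (q1, 1, L)  ⊢  [q1]□11001□ (head at position -1)
Step 12: δ(q1, □) = (qA, □, R)  ⊢  □[qA]11001□ (head at position 0)
The machine is in qA, so it halts and accepts.
Number of transitions executed: 12.

Final answer: 12 steps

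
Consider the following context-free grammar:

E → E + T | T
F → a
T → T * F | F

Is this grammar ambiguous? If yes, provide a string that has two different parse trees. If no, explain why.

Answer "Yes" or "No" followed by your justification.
This is the standard stratified expression grammar: '+' is introduced only by the left-recursive rule E → E + T and '*' only by the left-recursive rule T → T * F, with F → a. For any string, the last '+' must be the one produced at the root E (everything after it is a T containing no '+'), and likewise within each T the last '*' is produced at its root. This fixes the parse tree uniquely (left-associative, '*' binding tighter than '+'), so every string has exactly one parse tree.

Final answer: No - the grammar is unambiguous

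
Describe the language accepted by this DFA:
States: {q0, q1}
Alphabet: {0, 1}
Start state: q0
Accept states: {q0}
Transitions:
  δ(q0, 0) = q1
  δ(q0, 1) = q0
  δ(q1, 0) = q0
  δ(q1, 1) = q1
Analyzing the DFA structure:
Start state: q0
Accept states: {q0}
Interpreting what each state remembers (checking against the transitions):
  q0: an even number of 0s has been read so far
  q1: an odd number of 0s has been read so far
  δ(q0, 0): in q0 (an even number of 0s has been read so far), after reading 0 we have: an odd number of 0s has been read so far → q1
  δ(q0, 1): in q0 (an even number of 0s has been read so far), after reading 1 we have: an even number of 0s has been read so far → q0
  δ(q1, 0): in q1 (an odd number of 0s has been read so far), after reading 0 we have: an even number of 0s has been read so far → q0
  δ(q1, 1): in q1 (an odd number of 0s has been read so far), after reading 1 we have: an odd number of 0s has been read so far → q1
A string is accepted iff it ends in {q0}, i.e. an even number of 0s has been read so far.
Language: All binary strings with an even number of 0s

Final answer: All binary strings with an even number of 0s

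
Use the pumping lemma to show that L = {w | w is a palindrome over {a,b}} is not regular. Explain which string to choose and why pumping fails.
Language: L = {w | w is a palindrome over {a,b}} (strings that read the same forwards and backwards)
Step 1: Assume for contradiction that L is regular, with pumping length p.
Step 2: Choose s = a^p b a^p. Then s ∈ L (it reads the same forwards and backwards) and |s| ≥ p.
Step 3: Consider any decomposition s = xyz with |xy| ≤ p and |y| > 0. Since |xy| ≤ p and the first p symbols of s are all a's, y = a^k for some k with 1 ≤ k ≤ p.
Step 4: Pumping up (i = 2): xy²z = a^(p+k) b a^p. Its reverse is a^p b a^(p+k) ≠ a^(p+k) b a^p (the single b is no longer in the middle), so xy²z is not a palindrome and xy²z ∉ L.
This contradicts the pumping lemma, so L is not regular.

Final answer: Choose s = a^p b a^p. Since |xy| ≤ p, y = a^k with k ≥ 1. Then xy²z = a^(p+k) b a^p is not a palindrome, so ∉ L.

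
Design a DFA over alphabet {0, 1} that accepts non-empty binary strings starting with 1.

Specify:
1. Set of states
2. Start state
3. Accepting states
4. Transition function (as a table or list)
One valid DFA (any DFA recognizing the same language is acceptable):
States: {q0, q1, q2}
Start: q0
Accepting: {q1}
Transitions (accepting states marked with *):
State | 0 | 1 | Accepting
-------------------------
q0    | q2 | q1 |  
q1    | q1 | q1 | *
q2    | q2 | q2 |  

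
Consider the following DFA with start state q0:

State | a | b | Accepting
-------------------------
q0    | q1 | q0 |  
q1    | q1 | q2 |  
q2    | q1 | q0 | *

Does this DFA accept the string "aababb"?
Start in q0.
Read 'a': q0 → q1
Read 'a': q1 → q1
Read 'b': q1 → q2
Read 'a': q2 → q1
Read 'b': q1 → q2
Read 'b': q2 → q0
Final state q0 is not accepting, so the string is rejected.

Final answer: No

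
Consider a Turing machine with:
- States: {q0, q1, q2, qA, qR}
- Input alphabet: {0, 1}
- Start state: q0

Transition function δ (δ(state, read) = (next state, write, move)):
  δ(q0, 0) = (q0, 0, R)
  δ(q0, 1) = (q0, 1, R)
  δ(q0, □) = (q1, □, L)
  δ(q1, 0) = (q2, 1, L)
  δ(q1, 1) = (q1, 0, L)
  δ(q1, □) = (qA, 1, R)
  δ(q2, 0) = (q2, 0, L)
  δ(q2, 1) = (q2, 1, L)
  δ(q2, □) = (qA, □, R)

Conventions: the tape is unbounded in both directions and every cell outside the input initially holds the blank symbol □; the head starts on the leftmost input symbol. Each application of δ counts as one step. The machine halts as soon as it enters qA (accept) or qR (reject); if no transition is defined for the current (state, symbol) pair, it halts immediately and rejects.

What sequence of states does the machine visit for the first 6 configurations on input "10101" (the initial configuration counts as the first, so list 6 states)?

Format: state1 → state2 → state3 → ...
Step 0: [q0]10101 (head at position 0)
Step 1: δ(q0, 1) = (q0, 1, R)  ⊢  1[q0]0101 (head at position 1)
Step 2: δ(q0, 0) = (q0, 0, R)  ⊢  10[q0]101 (head at position 2)
Step 3: δ(q0, 1) = (q0, 1, R)  ⊢  101[q0]01 (head at position 3)
Step 4: δ(q0, 0) = (q0, 0, R)  ⊢  1010[q0]1 (head at position 4)
Step 5: δ(q0, 1) = (q0, 1, R)  ⊢  10101[q0]□ (head at position 5)
Reading off the states of these 6 configurations: q0 → q0 → q0 → q0 → q0 → q0

Final answer: q0 → q0 → q0 → q0 → q0 → q0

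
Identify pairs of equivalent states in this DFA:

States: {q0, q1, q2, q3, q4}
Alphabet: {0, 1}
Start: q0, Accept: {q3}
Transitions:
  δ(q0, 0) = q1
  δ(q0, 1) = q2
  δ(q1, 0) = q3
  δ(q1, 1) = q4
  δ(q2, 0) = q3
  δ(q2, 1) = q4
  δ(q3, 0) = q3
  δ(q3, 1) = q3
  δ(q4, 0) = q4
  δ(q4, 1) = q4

Using the table-filling algorithm:
Round 0 – mark pairs where exactly one state is accepting: (q0,q3), (q1,q3), (q2,q3), (q3,q4)
Round 1 – newly marked: (q0,q1) [on 0: q1 vs q3, already marked]; (q0,q2) [on 0: q1 vs q3, already marked]; (q1,q4) [on 0: q3 vs q4, already marked]; (q2,q4) [on 0: q3 vs q4, already marked]
Round 2 – newly marked: (q0,q4) [on 0: q1 vs q4, already marked]
No further pairs can be marked.
(q1, q2) unmarked: δ(q1,0)=q3, δ(q2,0)=q3; δ(q1,1)=q4, δ(q2,1)=q4 → equivalent
Equivalent pairs: (q1, q2)

Final answer: Equivalent pairs: (q1, q2)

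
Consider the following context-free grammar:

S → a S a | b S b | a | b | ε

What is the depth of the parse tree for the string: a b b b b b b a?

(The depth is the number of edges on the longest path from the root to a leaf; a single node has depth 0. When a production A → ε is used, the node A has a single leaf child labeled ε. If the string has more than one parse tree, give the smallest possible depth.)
The string has even length 8, so its (unique) parse tree peels off matching outer symbols: S → a S a, S → b S b, S → b S b, S → b S b, and finally S → ε for the empty middle.
The S nodes are at depths 0..4; the ε leaf under the innermost S is at depth 5 (terminal leaves are at depths 1..4).
Depth = 5.

Final answer: 5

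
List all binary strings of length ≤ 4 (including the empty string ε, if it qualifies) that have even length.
Checking every binary string of length 0 to 4:
  Length 0: accepted: ε | rejected: (none)
  Length 1: accepted: (none) | rejected: 0, 1
  Length 2: accepted: 00, 01, 10, 11 | rejected: (none)
  Length 3: accepted: (none) | rejected: 000, 001, 010, 011, 100, 101, 110, 111
  Length 4: accepted: 0000, 0001, 0010, 0011, 0100, 0101, 0110, 0111, 1000, 1001, 1010, 1011, 1100, 1101, 1110, 1111 | rejected: (none)
Total: 21 string(s).

Final answer: ε, 00, 01, 10, 11, 0000, 0001, 0010, 0011, 0100, 0101, 0110, 0111, 1000, 1001, 1010, 1011, 1100, 1101, 1110, 1111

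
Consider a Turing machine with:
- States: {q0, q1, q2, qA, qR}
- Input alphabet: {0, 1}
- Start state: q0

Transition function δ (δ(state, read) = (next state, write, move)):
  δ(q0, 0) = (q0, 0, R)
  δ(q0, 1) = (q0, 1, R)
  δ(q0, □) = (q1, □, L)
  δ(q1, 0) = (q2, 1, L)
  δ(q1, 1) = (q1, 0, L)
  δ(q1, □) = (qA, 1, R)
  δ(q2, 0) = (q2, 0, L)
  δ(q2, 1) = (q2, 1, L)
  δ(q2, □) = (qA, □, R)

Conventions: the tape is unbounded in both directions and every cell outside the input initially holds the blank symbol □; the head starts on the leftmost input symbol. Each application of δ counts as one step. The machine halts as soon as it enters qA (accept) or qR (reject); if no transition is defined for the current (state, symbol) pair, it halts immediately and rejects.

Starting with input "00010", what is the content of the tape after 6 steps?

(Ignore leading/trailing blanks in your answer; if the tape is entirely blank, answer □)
Step 0: [q0]00010 (head at position 0)
Step 1: δ(q0, 0) = (q0, 0, R)  ⊢  0[q0]0010 (head at position 1)
Step 2: δ(q0, 0) = (q0, 0, R)  ⊢  00[q0]010 (head at position 2)
Step 3: δ(q0, 0) = (q0, 0, R)  ⊢  000[q0]10 (head at position 3)
Step 4: δ(q0, 1) = (q0, 1, R)  ⊢  0001[q0]0 (head at position 4)
Step 5: δ(q0, 0) = (q0, 0, R)  ⊢  00010[q0]□ (head at position 5)
Step 6: δ(q0, □) = (q1, □, L)  ⊢  0001[q1]0□ (head at position 4)
Tape after 6 steps (ignoring surrounding blanks): 00010

Final answer: Tape: 00010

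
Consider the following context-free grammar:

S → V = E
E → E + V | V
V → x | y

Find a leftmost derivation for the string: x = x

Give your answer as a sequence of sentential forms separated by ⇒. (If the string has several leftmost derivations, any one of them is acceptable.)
Start with S.
Step 1: the leftmost non-terminal is S; apply S → V = E:  V = E
Step 2: the leftmost non-terminal is V; apply V → x:  x = E
Step 3: the leftmost non-terminal is E; apply E → V:  x = V
Step 4: the leftmost non-terminal is V; apply V → x:  x = x

Final answer: S ⇒ V = E ⇒ x = E ⇒ x = V ⇒ x = x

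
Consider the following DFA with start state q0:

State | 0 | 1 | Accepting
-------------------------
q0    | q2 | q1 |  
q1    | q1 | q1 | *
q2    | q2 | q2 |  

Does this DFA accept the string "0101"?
Start in q0.
Read '0': q0 → q2
Read '1': q2 → q2
Read '0': q2 → q2
Read '1': q2 → q2
Final state q2 is not accepting, so the string is rejected.

Final answer: No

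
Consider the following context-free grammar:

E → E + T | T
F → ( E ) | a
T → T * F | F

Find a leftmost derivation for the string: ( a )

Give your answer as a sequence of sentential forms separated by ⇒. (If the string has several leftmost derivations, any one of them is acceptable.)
Start with E.
Step 1: the leftmost non-terminal is E; apply E → T:  T
Step 2: the leftmost non-terminal is T; apply T → F:  F
Step 3: the leftmost non-terminal is F; apply F → ( E ):  ( E )
Step 4: the leftmost non-terminal is E; apply E → T:  ( T )
Step 5: the leftmost non-terminal is T; apply T → F:  ( F )
Step 6: the leftmost non-terminal is F; apply F → a:  ( a )

Final answer: E ⇒ T ⇒ F ⇒ ( E ) ⇒ ( T ) ⇒ ( F ) ⇒ ( a )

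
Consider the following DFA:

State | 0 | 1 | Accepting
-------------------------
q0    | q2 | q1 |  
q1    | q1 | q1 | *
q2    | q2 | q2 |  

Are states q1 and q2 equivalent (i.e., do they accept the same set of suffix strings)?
Try the suffix ε (the empty string).
From q1: q1 — accepting.
From q2: q2 — not accepting.
The two states disagree on this suffix, so they are not equivalent.

Final answer: No. Distinguishing string: ε (the empty string) - accepted from q1 but not from q2.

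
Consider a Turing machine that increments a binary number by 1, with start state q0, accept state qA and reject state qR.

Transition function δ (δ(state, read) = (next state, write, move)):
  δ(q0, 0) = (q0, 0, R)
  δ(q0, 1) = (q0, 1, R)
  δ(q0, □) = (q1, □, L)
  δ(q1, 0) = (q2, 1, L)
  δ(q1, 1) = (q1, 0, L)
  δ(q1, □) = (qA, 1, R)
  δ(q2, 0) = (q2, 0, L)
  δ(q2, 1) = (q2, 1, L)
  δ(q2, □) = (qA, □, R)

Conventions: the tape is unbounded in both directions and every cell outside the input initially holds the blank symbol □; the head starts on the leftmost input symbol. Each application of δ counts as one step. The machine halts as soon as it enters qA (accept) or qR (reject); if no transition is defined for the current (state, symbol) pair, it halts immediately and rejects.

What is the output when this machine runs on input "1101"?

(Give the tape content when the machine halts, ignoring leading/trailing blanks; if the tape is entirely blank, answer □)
Step 0: [q0]1101 (head at position 0)
Step 1: δ(q0, 1) = (q0, 1, R)  ⊢  1[q0]101 (head at position 1)
Step 2: δ(q0, 1) = (q0, 1, R)  ⊢  11[q0]01 (head at position 2)
Step 3: δ(q0, 0) = (q0, 0, R)  ⊢  110[q0]1 (head at position 3)
Step 4: δ(q0, 1) = (q0, 1, R)  ⊢  1101[q0]□ (head at position 4)
Step 5: δ(q0, □) = (q1, □, L)  ⊢  110[q1]1□ (head at position 3)
Step 6: δ(q1, 1) = (q1, 0, L)  ⊢  11[q1]00□ (head at position 2)
Step 7: δ(q1, 0) = (q2, 1, L)  ⊢  1[q2]110□ (head at position 1)
Step 8: δ(q2, 1) = (q2, 1, L)  ⊢  [q2]1110□ (head at position 0)
Step 9: δ(q2, 1) = (q2, 1, L)  ⊢  [q2]□1110□ (head at position -1)
Step 10: δ(q2, □) = (qA, □, R)  ⊢  □[qA]1110□ (head at position 0)
The machine is in qA, so it halts and accepts.
Tape content when halted (ignoring surrounding blanks): 1110

Final answer: Output: 1110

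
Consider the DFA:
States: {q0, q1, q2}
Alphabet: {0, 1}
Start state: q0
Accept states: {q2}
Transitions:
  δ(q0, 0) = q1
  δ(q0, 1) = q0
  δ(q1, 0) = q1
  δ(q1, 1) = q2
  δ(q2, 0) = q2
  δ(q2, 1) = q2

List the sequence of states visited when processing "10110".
Starting at q0
Read '1': q0 -> q0
Read '0': q0 -> q1
Read '1': q1 -> q2
Read '1': q2 -> q2
Read '0': q2 -> q2

Final answer: q0 -> q0 -> q1 -> q2 -> q2 -> q2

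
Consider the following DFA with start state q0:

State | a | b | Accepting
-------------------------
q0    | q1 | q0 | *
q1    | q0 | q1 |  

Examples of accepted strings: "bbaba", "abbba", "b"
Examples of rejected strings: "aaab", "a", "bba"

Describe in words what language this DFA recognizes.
strings over {a,b} with an even number of a's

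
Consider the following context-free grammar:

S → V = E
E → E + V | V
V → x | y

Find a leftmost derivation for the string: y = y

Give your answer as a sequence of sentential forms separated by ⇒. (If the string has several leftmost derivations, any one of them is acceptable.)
Start with S.
Step 1: the leftmost non-terminal is S; apply S → V = E:  V = E
Step 2: the leftmost non-terminal is V; apply V → y:  y = E
Step 3: the leftmost non-terminal is E; apply E → V:  y = V
Step 4: the leftmost non-terminal is V; apply V → y:  y = y

Final answer: S ⇒ V = E ⇒ y = E ⇒ y = V ⇒ y = y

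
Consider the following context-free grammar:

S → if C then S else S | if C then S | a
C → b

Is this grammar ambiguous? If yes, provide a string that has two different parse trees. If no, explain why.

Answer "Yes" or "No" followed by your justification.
The 'dangling else' can attach to either if. Two leftmost derivations of  if b then if b then a else a:
  (1) S ⇒ if C then S else S ⇒ if b then S else S ⇒ if b then if C then S else S ⇒ if b then if b then S else S ⇒ if b then if b then a else S ⇒ if b then if b then a else a   (else belongs to the outer if)
  (2) S ⇒ if C then S ⇒ if b then S ⇒ if b then if C then S else S ⇒ if b then if b then S else S ⇒ if b then if b then a else S ⇒ if b then if b then a else a   (else belongs to the inner if)
Two distinct parse trees for the same string, so the grammar is ambiguous.

Final answer: Yes - the string 'if b then if b then a else a' has two distinct leftmost derivations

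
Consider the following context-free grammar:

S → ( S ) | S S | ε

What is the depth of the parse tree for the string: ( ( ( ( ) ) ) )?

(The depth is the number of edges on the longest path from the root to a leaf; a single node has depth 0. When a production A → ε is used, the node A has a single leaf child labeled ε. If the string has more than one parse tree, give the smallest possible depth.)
The string is 4 nested pairs. The shallowest parse tree applies S → ( S ) 4 times (one node per nested pair, each a child of the previous) and then S → ε in the middle.
S nodes at depths 0..4, ε leaf at depth 5; parentheses leaves are at depths 1..4.
(Using S → S S with an S → ε child anywhere only adds levels, so it cannot give a shallower tree.)
Depth = 5.

Final answer: 5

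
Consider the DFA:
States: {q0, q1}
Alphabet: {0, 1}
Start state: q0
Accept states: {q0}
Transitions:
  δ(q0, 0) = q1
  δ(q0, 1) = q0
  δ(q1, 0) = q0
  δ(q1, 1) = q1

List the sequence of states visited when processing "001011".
Starting at q0
Read '0': q0 -> q1
Read '0': q1 -> q0
Read '1': q0 -> q0
Read '0': q0 -> q1
Read '1': q1 -> q1
Read '1': q1 -> q1

Final answer: q0 -> q1 -> q0 -> q0 -> q1 -> q1 -> q1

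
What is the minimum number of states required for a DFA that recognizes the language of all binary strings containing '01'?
Language: binary strings containing '01'
Lower bound (Myhill–Nerode): the prefixes ε, 0, 01 are pairwise distinguishable:
  ε vs 01: suffix ε distinguishes them (ε is rejected, 01 is accepted)
  0 vs 01: suffix ε distinguishes them (0 is rejected, 01 is accepted)
  ε vs 0: suffix 1 distinguishes them (ε·1 = 1 is rejected, 0·1 = 01 is accepted)
So any DFA needs at least 3 states.
Upper bound: a DFA with 3 states exists (one state per class above: 'no progress', 'last symbol 0', and 'seen 01' (accepting sink)).
Minimum states: 3

Final answer: 3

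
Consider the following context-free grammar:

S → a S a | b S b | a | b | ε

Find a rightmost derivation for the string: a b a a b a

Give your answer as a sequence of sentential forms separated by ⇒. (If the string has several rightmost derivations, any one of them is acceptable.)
Start with S.
Step 1: the rightmost non-terminal is S; apply S → a S a:  a S a
Step 2: the rightmost non-terminal is S; apply S → b S b:  a b S b a
Step 3: the rightmost non-terminal is S; apply S → a S a:  a b a S a b a
Step 4: the rightmost non-terminal is S; apply S → ε:  a b a a b a

Final answer: S ⇒ a S a ⇒ a b S b a ⇒ a b a S a b a ⇒ a b a a b a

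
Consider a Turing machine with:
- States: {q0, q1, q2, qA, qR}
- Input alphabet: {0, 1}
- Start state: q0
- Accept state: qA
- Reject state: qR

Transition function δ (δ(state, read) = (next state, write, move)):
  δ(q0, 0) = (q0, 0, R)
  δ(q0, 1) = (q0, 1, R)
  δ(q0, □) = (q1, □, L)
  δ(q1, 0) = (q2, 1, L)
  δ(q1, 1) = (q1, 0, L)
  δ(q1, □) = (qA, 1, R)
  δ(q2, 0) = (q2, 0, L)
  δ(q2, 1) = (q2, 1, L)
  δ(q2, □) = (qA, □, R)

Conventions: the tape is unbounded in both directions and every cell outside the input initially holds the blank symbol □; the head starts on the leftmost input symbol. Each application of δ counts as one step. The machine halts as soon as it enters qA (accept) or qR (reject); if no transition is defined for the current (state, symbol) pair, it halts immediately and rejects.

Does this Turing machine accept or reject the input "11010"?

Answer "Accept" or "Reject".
Step 0: [q0]11010 (head at position 0)
Step 1: δ(q0, 1) = (q0, 1, R)  ⊢  1[q0]1010 (head at position 1)
Step 2: δ(q0, 1) = (q0, 1, R)  ⊢  11[q0]010 (head at position 2)
Step 3: δ(q0, 0) = (q0, 0, R)  ⊢  110[q0]10 (head at position 3)
Step 4: δ(q0, 1) = (q0, 1, R)  ⊢  1101[q0]0 (head at position 4)
Step 5: δ(q0, 0) = (q0, 0, R)  ⊢  11010[q0]□ (head at position 5)
Step 6: δ(q0, □) = (q1, □, L)  ⊢  1101[q1]0□ (head at position 4)
Step 7: δ(q1, 0) = (q2, 1, L)  ⊢  110[q2]11□ (head at position 3)
Step 8: δ(q2, 1) = (q2, 1, L)  ⊢  11[q2]011□ (head at position 2)
Step 9: δ(q2, 0) = (q2, 0, L)  ⊢  1[q2]1011□ (head at position 1)
Step 10: δ(q2, 1) = (q2, 1, L)  ⊢  [q2]11011□ (head at position 0)
Step 11: δ(q2, 1) = (q2, 1, L)  ⊢  [q2]□11011□ (head at position -1)
Step 12: δ(q2, □) = (qA, □, R)  ⊢  □[qA]11011□ (head at position 0)
The machine is in qA, so it halts and accepts.

Final answer: Accept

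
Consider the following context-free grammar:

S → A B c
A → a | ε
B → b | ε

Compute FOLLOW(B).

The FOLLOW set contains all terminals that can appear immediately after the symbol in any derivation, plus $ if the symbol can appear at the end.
B occurs in S → A B c, immediately followed by the terminal c. So FOLLOW(B) = {c}.

Final answer: {c}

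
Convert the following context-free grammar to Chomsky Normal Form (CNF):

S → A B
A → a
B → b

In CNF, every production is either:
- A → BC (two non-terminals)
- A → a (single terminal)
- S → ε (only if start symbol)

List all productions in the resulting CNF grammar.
The grammar has no ε-productions or unit productions to eliminate.
S → A B is already in CNF (two non-terminals) – keep it.
A → a is already in CNF (single terminal) – keep it.
B → b is already in CNF (single terminal) – keep it.
Resulting CNF grammar (3 productions): A → a; B → b; S → A B

Final answer: A → a; B → b; S → A B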